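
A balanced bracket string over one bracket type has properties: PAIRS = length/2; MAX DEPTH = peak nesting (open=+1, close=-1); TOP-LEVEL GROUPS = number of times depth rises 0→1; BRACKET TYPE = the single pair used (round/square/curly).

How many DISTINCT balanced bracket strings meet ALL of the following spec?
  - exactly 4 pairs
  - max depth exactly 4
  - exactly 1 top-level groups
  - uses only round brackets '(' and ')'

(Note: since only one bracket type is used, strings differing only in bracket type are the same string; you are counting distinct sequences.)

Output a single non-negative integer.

Spec: pairs=4 depth=4 groups=1
Count(depth <= 4) = 5
Count(depth <= 3) = 4
Count(depth == 4) = 5 - 4 = 1

Answer: 1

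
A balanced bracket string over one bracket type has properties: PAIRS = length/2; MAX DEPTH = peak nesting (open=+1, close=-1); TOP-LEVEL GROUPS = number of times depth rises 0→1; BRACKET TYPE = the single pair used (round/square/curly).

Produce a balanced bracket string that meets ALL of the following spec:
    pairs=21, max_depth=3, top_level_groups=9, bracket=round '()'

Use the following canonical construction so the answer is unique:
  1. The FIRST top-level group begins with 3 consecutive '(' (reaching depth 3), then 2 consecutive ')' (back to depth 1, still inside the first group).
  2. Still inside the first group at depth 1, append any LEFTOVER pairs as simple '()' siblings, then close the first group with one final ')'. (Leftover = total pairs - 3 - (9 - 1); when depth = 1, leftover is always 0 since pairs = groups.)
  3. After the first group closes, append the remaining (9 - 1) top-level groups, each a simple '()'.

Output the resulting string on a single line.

Spec: pairs=21 depth=3 groups=9
Leftover pairs = 21 - 3 - (9-1) = 10
First group: deep chain of depth 3 + 10 sibling pairs
Remaining 8 groups: simple '()' each

Answer: ((())()()()()()()()()()())()()()()()()()()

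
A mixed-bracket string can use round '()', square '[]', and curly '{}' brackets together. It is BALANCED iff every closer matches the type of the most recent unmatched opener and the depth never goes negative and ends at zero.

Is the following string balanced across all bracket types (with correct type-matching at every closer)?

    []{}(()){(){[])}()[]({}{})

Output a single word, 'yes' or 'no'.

pos 0: push '['; stack = [
pos 1: ']' matches '['; pop; stack = (empty)
pos 2: push '{'; stack = {
pos 3: '}' matches '{'; pop; stack = (empty)
pos 4: push '('; stack = (
pos 5: push '('; stack = ((
pos 6: ')' matches '('; pop; stack = (
pos 7: ')' matches '('; pop; stack = (empty)
pos 8: push '{'; stack = {
pos 9: push '('; stack = {(
pos 10: ')' matches '('; pop; stack = {
pos 11: push '{'; stack = {{
pos 12: push '['; stack = {{[
pos 13: ']' matches '['; pop; stack = {{
pos 14: saw closer ')' but top of stack is '{' (expected '}') → INVALID
Verdict: type mismatch at position 14: ')' closes '{' → no

Answer: no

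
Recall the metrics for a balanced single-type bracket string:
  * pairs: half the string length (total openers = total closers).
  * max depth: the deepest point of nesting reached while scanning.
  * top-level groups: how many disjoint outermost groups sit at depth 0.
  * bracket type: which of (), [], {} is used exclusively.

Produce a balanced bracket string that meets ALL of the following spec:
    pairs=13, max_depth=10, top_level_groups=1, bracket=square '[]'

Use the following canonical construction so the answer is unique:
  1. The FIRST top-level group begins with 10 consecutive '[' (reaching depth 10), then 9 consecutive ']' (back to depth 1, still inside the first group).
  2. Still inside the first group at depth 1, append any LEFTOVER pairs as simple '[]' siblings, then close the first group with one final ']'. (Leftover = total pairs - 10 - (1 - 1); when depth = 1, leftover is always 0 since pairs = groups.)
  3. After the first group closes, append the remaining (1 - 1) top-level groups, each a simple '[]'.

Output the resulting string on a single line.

Spec: pairs=13 depth=10 groups=1
Leftover pairs = 13 - 10 - (1-1) = 3
First group: deep chain of depth 10 + 3 sibling pairs
Remaining 0 groups: simple '[]' each

Answer: [[[[[[[[[[]]]]]]]]][][][]]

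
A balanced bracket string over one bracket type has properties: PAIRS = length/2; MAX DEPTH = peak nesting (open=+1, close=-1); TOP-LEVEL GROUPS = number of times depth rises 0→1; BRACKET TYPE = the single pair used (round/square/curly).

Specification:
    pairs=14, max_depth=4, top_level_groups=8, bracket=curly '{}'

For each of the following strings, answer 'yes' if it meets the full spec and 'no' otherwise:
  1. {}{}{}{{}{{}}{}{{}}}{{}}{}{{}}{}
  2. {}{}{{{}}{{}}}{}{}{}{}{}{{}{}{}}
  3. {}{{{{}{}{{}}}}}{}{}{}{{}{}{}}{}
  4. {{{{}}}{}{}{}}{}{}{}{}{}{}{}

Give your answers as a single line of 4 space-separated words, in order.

String 1 '{}{}{}{{}{{}}{}{{}}}{{}}{}{{}}{}': depth seq [1 0 1 0 1 0 1 2 1 2 3 2 1 2 1 2 3 2 1 0 1 2 1 0 1 0 1 2 1 0 1 0]
  -> pairs=16 depth=3 groups=8 -> no
String 2 '{}{}{{{}}{{}}}{}{}{}{}{}{{}{}{}}': depth seq [1 0 1 0 1 2 3 2 1 2 3 2 1 0 1 0 1 0 1 0 1 0 1 0 1 2 1 2 1 2 1 0]
  -> pairs=16 depth=3 groups=9 -> no
String 3 '{}{{{{}{}{{}}}}}{}{}{}{{}{}{}}{}': depth seq [1 0 1 2 3 4 3 4 3 4 5 4 3 2 1 0 1 0 1 0 1 0 1 2 1 2 1 2 1 0 1 0]
  -> pairs=16 depth=5 groups=7 -> no
String 4 '{{{{}}}{}{}{}}{}{}{}{}{}{}{}': depth seq [1 2 3 4 3 2 1 2 1 2 1 2 1 0 1 0 1 0 1 0 1 0 1 0 1 0 1 0]
  -> pairs=14 depth=4 groups=8 -> yes

Answer: no no no yes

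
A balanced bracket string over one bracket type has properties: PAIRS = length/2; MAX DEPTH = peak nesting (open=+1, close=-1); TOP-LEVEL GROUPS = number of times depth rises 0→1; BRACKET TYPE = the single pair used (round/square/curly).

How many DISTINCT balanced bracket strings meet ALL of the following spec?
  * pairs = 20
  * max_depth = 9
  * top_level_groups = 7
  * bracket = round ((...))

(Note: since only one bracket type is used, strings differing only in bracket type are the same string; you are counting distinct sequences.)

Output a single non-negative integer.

Answer: 755160

Derivation:
Spec: pairs=20 depth=9 groups=7
Count(depth <= 9) = 121395008
Count(depth <= 8) = 120639848
Count(depth == 9) = 121395008 - 120639848 = 755160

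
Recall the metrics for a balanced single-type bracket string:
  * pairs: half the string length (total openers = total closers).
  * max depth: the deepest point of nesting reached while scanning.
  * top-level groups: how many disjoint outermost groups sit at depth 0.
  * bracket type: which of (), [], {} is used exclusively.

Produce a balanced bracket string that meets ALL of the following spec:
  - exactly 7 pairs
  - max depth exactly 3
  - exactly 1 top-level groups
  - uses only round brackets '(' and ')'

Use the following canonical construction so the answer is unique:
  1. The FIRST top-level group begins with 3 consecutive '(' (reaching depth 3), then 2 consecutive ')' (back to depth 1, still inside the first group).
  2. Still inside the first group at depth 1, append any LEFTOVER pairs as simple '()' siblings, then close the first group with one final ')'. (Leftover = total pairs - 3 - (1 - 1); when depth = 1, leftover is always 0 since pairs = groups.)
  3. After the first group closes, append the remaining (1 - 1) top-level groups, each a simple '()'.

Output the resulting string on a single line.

Answer: ((())()()()())

Derivation:
Spec: pairs=7 depth=3 groups=1
Leftover pairs = 7 - 3 - (1-1) = 4
First group: deep chain of depth 3 + 4 sibling pairs
Remaining 0 groups: simple '()' each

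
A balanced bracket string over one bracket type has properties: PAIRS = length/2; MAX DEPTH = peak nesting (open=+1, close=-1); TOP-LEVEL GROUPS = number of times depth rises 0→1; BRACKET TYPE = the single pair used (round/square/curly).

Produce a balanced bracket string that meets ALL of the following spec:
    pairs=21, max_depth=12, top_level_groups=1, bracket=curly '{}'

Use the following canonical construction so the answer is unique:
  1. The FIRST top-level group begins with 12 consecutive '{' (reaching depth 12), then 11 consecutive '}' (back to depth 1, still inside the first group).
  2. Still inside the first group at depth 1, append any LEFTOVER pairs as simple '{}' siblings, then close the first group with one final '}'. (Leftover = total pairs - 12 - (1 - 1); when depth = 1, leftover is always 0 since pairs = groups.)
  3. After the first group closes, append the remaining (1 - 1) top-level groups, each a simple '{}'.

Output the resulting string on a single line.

Answer: {{{{{{{{{{{{}}}}}}}}}}}{}{}{}{}{}{}{}{}{}}

Derivation:
Spec: pairs=21 depth=12 groups=1
Leftover pairs = 21 - 12 - (1-1) = 9
First group: deep chain of depth 12 + 9 sibling pairs
Remaining 0 groups: simple '{}' each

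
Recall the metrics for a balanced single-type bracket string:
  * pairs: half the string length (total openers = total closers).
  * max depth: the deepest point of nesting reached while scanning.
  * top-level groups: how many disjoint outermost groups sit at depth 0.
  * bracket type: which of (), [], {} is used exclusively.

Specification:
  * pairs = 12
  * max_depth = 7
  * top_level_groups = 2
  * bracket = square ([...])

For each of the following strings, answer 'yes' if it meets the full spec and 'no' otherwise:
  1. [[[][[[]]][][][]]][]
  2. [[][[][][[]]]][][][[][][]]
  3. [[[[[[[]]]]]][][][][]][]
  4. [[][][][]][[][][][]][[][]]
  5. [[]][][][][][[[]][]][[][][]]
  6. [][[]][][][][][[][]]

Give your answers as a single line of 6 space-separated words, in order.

String 1 '[[[][[[]]][][][]]][]': depth seq [1 2 3 2 3 4 5 4 3 2 3 2 3 2 3 2 1 0 1 0]
  -> pairs=10 depth=5 groups=2 -> no
String 2 '[[][[][][[]]]][][][[][][]]': depth seq [1 2 1 2 3 2 3 2 3 4 3 2 1 0 1 0 1 0 1 2 1 2 1 2 1 0]
  -> pairs=13 depth=4 groups=4 -> no
String 3 '[[[[[[[]]]]]][][][][]][]': depth seq [1 2 3 4 5 6 7 6 5 4 3 2 1 2 1 2 1 2 1 2 1 0 1 0]
  -> pairs=12 depth=7 groups=2 -> yes
String 4 '[[][][][]][[][][][]][[][]]': depth seq [1 2 1 2 1 2 1 2 1 0 1 2 1 2 1 2 1 2 1 0 1 2 1 2 1 0]
  -> pairs=13 depth=2 groups=3 -> no
String 5 '[[]][][][][][[[]][]][[][][]]': depth seq [1 2 1 0 1 0 1 0 1 0 1 0 1 2 3 2 1 2 1 0 1 2 1 2 1 2 1 0]
  -> pairs=14 depth=3 groups=7 -> no
String 6 '[][[]][][][][][[][]]': depth seq [1 0 1 2 1 0 1 0 1 0 1 0 1 0 1 2 1 2 1 0]
  -> pairs=10 depth=2 groups=7 -> no

Answer: no no yes no no no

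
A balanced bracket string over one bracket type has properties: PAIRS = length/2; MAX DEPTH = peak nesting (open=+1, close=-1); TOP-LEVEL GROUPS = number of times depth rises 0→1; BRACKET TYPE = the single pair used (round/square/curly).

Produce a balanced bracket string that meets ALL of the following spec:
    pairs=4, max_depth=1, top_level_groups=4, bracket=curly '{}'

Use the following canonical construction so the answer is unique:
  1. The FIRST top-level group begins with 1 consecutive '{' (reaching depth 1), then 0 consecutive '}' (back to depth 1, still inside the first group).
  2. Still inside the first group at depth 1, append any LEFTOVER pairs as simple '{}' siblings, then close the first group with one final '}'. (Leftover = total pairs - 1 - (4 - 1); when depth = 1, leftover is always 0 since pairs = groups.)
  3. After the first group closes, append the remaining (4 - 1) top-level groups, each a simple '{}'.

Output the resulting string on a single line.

Answer: {}{}{}{}

Derivation:
Spec: pairs=4 depth=1 groups=4
Leftover pairs = 4 - 1 - (4-1) = 0
First group: deep chain of depth 1 + 0 sibling pairs
Remaining 3 groups: simple '{}' each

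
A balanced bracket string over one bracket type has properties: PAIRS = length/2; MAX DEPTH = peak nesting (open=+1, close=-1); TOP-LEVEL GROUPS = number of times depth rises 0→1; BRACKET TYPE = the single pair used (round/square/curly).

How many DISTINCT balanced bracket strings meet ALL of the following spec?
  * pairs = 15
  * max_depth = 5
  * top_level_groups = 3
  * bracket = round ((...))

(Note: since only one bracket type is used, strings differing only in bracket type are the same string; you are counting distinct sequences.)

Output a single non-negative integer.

Spec: pairs=15 depth=5 groups=3
Count(depth <= 5) = 1142858
Count(depth <= 4) = 519193
Count(depth == 5) = 1142858 - 519193 = 623665

Answer: 623665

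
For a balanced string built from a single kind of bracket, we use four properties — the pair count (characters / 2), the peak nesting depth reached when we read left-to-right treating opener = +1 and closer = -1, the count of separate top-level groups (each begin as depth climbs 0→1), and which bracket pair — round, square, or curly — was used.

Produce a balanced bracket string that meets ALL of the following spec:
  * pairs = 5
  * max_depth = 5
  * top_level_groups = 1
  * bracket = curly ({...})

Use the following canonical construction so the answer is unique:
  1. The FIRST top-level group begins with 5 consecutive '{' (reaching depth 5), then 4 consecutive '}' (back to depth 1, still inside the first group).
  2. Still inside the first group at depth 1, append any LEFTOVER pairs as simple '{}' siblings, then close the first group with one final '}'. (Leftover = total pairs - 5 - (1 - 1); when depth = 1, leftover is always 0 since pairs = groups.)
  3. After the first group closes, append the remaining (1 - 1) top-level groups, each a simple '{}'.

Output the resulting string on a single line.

Spec: pairs=5 depth=5 groups=1
Leftover pairs = 5 - 5 - (1-1) = 0
First group: deep chain of depth 5 + 0 sibling pairs
Remaining 0 groups: simple '{}' each

Answer: {{{{{}}}}}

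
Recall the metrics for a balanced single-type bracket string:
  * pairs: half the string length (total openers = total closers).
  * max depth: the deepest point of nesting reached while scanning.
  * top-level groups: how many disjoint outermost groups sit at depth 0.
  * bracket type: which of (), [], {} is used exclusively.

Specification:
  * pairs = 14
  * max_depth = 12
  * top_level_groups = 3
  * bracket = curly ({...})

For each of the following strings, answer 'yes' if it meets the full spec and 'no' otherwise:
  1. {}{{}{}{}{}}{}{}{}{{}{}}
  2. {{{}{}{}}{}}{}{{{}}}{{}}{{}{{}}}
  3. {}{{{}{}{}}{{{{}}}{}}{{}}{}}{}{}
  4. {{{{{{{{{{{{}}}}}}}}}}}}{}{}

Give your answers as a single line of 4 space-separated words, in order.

Answer: no no no yes

Derivation:
String 1 '{}{{}{}{}{}}{}{}{}{{}{}}': depth seq [1 0 1 2 1 2 1 2 1 2 1 0 1 0 1 0 1 0 1 2 1 2 1 0]
  -> pairs=12 depth=2 groups=6 -> no
String 2 '{{{}{}{}}{}}{}{{{}}}{{}}{{}{{}}}': depth seq [1 2 3 2 3 2 3 2 1 2 1 0 1 0 1 2 3 2 1 0 1 2 1 0 1 2 1 2 3 2 1 0]
  -> pairs=16 depth=3 groups=5 -> no
String 3 '{}{{{}{}{}}{{{{}}}{}}{{}}{}}{}{}': depth seq [1 0 1 2 3 2 3 2 3 2 1 2 3 4 5 4 3 2 3 2 1 2 3 2 1 2 1 0 1 0 1 0]
  -> pairs=16 depth=5 groups=4 -> no
String 4 '{{{{{{{{{{{{}}}}}}}}}}}}{}{}': depth seq [1 2 3 4 5 6 7 8 9 10 11 12 11 10 9 8 7 6 5 4 3 2 1 0 1 0 1 0]
  -> pairs=14 depth=12 groups=3 -> yes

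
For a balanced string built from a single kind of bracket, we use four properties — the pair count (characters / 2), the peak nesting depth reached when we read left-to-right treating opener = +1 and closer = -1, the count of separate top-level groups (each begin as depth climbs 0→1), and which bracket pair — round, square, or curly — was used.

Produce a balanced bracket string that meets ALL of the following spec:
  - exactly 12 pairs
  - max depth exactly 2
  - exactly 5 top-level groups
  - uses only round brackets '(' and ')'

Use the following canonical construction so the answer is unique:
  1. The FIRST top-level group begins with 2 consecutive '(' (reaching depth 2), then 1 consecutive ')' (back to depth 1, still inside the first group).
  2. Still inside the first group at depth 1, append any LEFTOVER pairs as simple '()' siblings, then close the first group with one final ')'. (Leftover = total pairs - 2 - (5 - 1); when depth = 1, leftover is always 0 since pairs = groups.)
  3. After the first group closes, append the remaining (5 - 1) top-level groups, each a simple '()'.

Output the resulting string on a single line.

Spec: pairs=12 depth=2 groups=5
Leftover pairs = 12 - 2 - (5-1) = 6
First group: deep chain of depth 2 + 6 sibling pairs
Remaining 4 groups: simple '()' each

Answer: (()()()()()()())()()()()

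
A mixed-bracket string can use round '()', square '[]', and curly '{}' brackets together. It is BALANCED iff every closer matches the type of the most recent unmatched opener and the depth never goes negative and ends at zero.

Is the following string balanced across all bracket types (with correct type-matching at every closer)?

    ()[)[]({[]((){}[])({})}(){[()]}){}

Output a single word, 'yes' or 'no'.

pos 0: push '('; stack = (
pos 1: ')' matches '('; pop; stack = (empty)
pos 2: push '['; stack = [
pos 3: saw closer ')' but top of stack is '[' (expected ']') → INVALID
Verdict: type mismatch at position 3: ')' closes '[' → no

Answer: no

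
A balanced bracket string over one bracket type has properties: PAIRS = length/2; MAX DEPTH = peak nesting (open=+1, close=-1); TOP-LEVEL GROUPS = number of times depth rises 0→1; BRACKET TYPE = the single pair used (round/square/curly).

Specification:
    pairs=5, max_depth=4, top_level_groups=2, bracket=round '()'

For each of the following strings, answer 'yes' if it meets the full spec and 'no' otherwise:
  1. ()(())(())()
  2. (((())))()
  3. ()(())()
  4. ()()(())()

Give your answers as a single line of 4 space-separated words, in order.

String 1 '()(())(())()': depth seq [1 0 1 2 1 0 1 2 1 0 1 0]
  -> pairs=6 depth=2 groups=4 -> no
String 2 '(((())))()': depth seq [1 2 3 4 3 2 1 0 1 0]
  -> pairs=5 depth=4 groups=2 -> yes
String 3 '()(())()': depth seq [1 0 1 2 1 0 1 0]
  -> pairs=4 depth=2 groups=3 -> no
String 4 '()()(())()': depth seq [1 0 1 0 1 2 1 0 1 0]
  -> pairs=5 depth=2 groups=4 -> no

Answer: no yes no no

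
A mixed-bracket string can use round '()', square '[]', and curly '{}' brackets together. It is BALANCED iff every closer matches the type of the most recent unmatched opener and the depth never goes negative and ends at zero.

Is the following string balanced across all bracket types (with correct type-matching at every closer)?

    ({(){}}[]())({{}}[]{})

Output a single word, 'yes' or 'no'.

pos 0: push '('; stack = (
pos 1: push '{'; stack = ({
pos 2: push '('; stack = ({(
pos 3: ')' matches '('; pop; stack = ({
pos 4: push '{'; stack = ({{
pos 5: '}' matches '{'; pop; stack = ({
pos 6: '}' matches '{'; pop; stack = (
pos 7: push '['; stack = ([
pos 8: ']' matches '['; pop; stack = (
pos 9: push '('; stack = ((
pos 10: ')' matches '('; pop; stack = (
pos 11: ')' matches '('; pop; stack = (empty)
pos 12: push '('; stack = (
pos 13: push '{'; stack = ({
pos 14: push '{'; stack = ({{
pos 15: '}' matches '{'; pop; stack = ({
pos 16: '}' matches '{'; pop; stack = (
pos 17: push '['; stack = ([
pos 18: ']' matches '['; pop; stack = (
pos 19: push '{'; stack = ({
pos 20: '}' matches '{'; pop; stack = (
pos 21: ')' matches '('; pop; stack = (empty)
end: stack empty → VALID
Verdict: properly nested → yes

Answer: yes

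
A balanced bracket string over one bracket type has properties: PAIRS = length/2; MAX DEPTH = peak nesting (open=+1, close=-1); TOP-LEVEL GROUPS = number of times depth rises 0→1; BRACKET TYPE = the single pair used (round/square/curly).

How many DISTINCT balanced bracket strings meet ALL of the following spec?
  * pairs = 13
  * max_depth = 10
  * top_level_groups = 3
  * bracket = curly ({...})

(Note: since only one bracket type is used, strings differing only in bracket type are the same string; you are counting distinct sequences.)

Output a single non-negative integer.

Answer: 57

Derivation:
Spec: pairs=13 depth=10 groups=3
Count(depth <= 10) = 149223
Count(depth <= 9) = 149166
Count(depth == 10) = 149223 - 149166 = 57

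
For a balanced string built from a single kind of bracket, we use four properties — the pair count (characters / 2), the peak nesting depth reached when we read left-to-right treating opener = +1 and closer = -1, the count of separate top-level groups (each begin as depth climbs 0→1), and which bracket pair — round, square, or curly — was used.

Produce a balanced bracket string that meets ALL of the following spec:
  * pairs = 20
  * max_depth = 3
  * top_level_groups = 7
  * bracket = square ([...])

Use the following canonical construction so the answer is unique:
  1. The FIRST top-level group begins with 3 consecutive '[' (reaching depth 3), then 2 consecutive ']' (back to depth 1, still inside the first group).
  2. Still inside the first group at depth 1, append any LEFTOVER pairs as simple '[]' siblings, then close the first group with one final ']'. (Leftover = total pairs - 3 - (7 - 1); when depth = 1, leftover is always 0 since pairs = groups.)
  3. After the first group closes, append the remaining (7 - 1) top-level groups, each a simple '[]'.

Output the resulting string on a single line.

Answer: [[[]][][][][][][][][][][][]][][][][][][]

Derivation:
Spec: pairs=20 depth=3 groups=7
Leftover pairs = 20 - 3 - (7-1) = 11
First group: deep chain of depth 3 + 11 sibling pairs
Remaining 6 groups: simple '[]' each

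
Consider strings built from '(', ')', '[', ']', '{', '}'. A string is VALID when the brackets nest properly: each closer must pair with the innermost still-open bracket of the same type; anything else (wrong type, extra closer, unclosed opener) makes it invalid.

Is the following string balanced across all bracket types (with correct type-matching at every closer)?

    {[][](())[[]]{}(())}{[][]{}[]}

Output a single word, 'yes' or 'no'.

Answer: yes

Derivation:
pos 0: push '{'; stack = {
pos 1: push '['; stack = {[
pos 2: ']' matches '['; pop; stack = {
pos 3: push '['; stack = {[
pos 4: ']' matches '['; pop; stack = {
pos 5: push '('; stack = {(
pos 6: push '('; stack = {((
pos 7: ')' matches '('; pop; stack = {(
pos 8: ')' matches '('; pop; stack = {
pos 9: push '['; stack = {[
pos 10: push '['; stack = {[[
pos 11: ']' matches '['; pop; stack = {[
pos 12: ']' matches '['; pop; stack = {
pos 13: push '{'; stack = {{
pos 14: '}' matches '{'; pop; stack = {
pos 15: push '('; stack = {(
pos 16: push '('; stack = {((
pos 17: ')' matches '('; pop; stack = {(
pos 18: ')' matches '('; pop; stack = {
pos 19: '}' matches '{'; pop; stack = (empty)
pos 20: push '{'; stack = {
pos 21: push '['; stack = {[
pos 22: ']' matches '['; pop; stack = {
pos 23: push '['; stack = {[
pos 24: ']' matches '['; pop; stack = {
pos 25: push '{'; stack = {{
pos 26: '}' matches '{'; pop; stack = {
pos 27: push '['; stack = {[
pos 28: ']' matches '['; pop; stack = {
pos 29: '}' matches '{'; pop; stack = (empty)
end: stack empty → VALID
Verdict: properly nested → yes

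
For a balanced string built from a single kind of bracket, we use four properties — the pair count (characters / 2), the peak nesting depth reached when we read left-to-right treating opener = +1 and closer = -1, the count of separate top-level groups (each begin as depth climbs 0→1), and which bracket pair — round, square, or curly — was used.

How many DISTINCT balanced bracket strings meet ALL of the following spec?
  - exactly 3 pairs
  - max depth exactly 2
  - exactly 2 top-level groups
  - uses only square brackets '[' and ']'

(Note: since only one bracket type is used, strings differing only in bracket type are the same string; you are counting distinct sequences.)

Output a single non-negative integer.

Answer: 2

Derivation:
Spec: pairs=3 depth=2 groups=2
Count(depth <= 2) = 2
Count(depth <= 1) = 0
Count(depth == 2) = 2 - 0 = 2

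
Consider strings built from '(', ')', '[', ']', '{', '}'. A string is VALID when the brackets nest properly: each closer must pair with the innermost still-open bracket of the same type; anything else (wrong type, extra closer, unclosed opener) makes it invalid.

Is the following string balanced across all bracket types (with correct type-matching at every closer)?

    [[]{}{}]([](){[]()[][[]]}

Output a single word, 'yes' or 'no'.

pos 0: push '['; stack = [
pos 1: push '['; stack = [[
pos 2: ']' matches '['; pop; stack = [
pos 3: push '{'; stack = [{
pos 4: '}' matches '{'; pop; stack = [
pos 5: push '{'; stack = [{
pos 6: '}' matches '{'; pop; stack = [
pos 7: ']' matches '['; pop; stack = (empty)
pos 8: push '('; stack = (
pos 9: push '['; stack = ([
pos 10: ']' matches '['; pop; stack = (
pos 11: push '('; stack = ((
pos 12: ')' matches '('; pop; stack = (
pos 13: push '{'; stack = ({
pos 14: push '['; stack = ({[
pos 15: ']' matches '['; pop; stack = ({
pos 16: push '('; stack = ({(
pos 17: ')' matches '('; pop; stack = ({
pos 18: push '['; stack = ({[
pos 19: ']' matches '['; pop; stack = ({
pos 20: push '['; stack = ({[
pos 21: push '['; stack = ({[[
pos 22: ']' matches '['; pop; stack = ({[
pos 23: ']' matches '['; pop; stack = ({
pos 24: '}' matches '{'; pop; stack = (
end: stack still non-empty (() → INVALID
Verdict: unclosed openers at end: ( → no

Answer: no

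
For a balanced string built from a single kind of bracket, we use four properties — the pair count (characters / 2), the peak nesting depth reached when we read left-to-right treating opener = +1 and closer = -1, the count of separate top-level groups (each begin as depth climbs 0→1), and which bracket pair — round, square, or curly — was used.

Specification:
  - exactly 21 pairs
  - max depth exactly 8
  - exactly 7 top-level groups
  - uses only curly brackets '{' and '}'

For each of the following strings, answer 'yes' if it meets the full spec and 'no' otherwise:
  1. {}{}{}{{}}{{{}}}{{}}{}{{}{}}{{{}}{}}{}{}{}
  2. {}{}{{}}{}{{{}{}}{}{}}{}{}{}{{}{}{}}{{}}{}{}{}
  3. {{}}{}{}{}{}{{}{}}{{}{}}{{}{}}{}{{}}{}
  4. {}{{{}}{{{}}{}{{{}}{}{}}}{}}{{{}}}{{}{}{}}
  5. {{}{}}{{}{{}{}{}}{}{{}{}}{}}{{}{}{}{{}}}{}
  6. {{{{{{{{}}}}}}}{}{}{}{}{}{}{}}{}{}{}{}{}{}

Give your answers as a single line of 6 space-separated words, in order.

String 1 '{}{}{}{{}}{{{}}}{{}}{}{{}{}}{{{}}{}}{}{}{}': depth seq [1 0 1 0 1 0 1 2 1 0 1 2 3 2 1 0 1 2 1 0 1 0 1 2 1 2 1 0 1 2 3 2 1 2 1 0 1 0 1 0 1 0]
  -> pairs=21 depth=3 groups=12 -> no
String 2 '{}{}{{}}{}{{{}{}}{}{}}{}{}{}{{}{}{}}{{}}{}{}{}': depth seq [1 0 1 0 1 2 1 0 1 0 1 2 3 2 3 2 1 2 1 2 1 0 1 0 1 0 1 0 1 2 1 2 1 2 1 0 1 2 1 0 1 0 1 0 1 0]
  -> pairs=23 depth=3 groups=13 -> no
String 3 '{{}}{}{}{}{}{{}{}}{{}{}}{{}{}}{}{{}}{}': depth seq [1 2 1 0 1 0 1 0 1 0 1 0 1 2 1 2 1 0 1 2 1 2 1 0 1 2 1 2 1 0 1 0 1 2 1 0 1 0]
  -> pairs=19 depth=2 groups=11 -> no
String 4 '{}{{{}}{{{}}{}{{{}}{}{}}}{}}{{{}}}{{}{}{}}': depth seq [1 0 1 2 3 2 1 2 3 4 3 2 3 2 3 4 5 4 3 4 3 4 3 2 1 2 1 0 1 2 3 2 1 0 1 2 1 2 1 2 1 0]
  -> pairs=21 depth=5 groups=4 -> no
String 5 '{{}{}}{{}{{}{}{}}{}{{}{}}{}}{{}{}{}{{}}}{}': depth seq [1 2 1 2 1 0 1 2 1 2 3 2 3 2 3 2 1 2 1 2 3 2 3 2 1 2 1 0 1 2 1 2 1 2 1 2 3 2 1 0 1 0]
  -> pairs=21 depth=3 groups=4 -> no
String 6 '{{{{{{{{}}}}}}}{}{}{}{}{}{}{}}{}{}{}{}{}{}': depth seq [1 2 3 4 5 6 7 8 7 6 5 4 3 2 1 2 1 2 1 2 1 2 1 2 1 2 1 2 1 0 1 0 1 0 1 0 1 0 1 0 1 0]
  -> pairs=21 depth=8 groups=7 -> yes

Answer: no no no no no yes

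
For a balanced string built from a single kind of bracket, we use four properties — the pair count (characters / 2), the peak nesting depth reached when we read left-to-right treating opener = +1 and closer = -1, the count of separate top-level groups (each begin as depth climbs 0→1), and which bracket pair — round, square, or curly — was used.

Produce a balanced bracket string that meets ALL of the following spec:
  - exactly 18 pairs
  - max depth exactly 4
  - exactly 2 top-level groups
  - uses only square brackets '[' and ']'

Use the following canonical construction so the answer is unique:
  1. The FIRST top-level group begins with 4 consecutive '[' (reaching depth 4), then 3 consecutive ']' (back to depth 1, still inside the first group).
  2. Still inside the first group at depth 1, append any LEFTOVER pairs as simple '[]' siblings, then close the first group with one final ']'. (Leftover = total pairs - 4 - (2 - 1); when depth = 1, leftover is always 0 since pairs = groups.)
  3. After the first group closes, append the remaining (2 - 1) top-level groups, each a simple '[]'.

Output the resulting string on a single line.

Spec: pairs=18 depth=4 groups=2
Leftover pairs = 18 - 4 - (2-1) = 13
First group: deep chain of depth 4 + 13 sibling pairs
Remaining 1 groups: simple '[]' each

Answer: [[[[]]][][][][][][][][][][][][][]][]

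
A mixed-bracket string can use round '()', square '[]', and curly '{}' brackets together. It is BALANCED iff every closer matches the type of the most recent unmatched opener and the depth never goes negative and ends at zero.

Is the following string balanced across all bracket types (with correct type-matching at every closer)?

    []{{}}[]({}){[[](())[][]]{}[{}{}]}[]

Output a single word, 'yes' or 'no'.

Answer: yes

Derivation:
pos 0: push '['; stack = [
pos 1: ']' matches '['; pop; stack = (empty)
pos 2: push '{'; stack = {
pos 3: push '{'; stack = {{
pos 4: '}' matches '{'; pop; stack = {
pos 5: '}' matches '{'; pop; stack = (empty)
pos 6: push '['; stack = [
pos 7: ']' matches '['; pop; stack = (empty)
pos 8: push '('; stack = (
pos 9: push '{'; stack = ({
pos 10: '}' matches '{'; pop; stack = (
pos 11: ')' matches '('; pop; stack = (empty)
pos 12: push '{'; stack = {
pos 13: push '['; stack = {[
pos 14: push '['; stack = {[[
pos 15: ']' matches '['; pop; stack = {[
pos 16: push '('; stack = {[(
pos 17: push '('; stack = {[((
pos 18: ')' matches '('; pop; stack = {[(
pos 19: ')' matches '('; pop; stack = {[
pos 20: push '['; stack = {[[
pos 21: ']' matches '['; pop; stack = {[
pos 22: push '['; stack = {[[
pos 23: ']' matches '['; pop; stack = {[
pos 24: ']' matches '['; pop; stack = {
pos 25: push '{'; stack = {{
pos 26: '}' matches '{'; pop; stack = {
pos 27: push '['; stack = {[
pos 28: push '{'; stack = {[{
pos 29: '}' matches '{'; pop; stack = {[
pos 30: push '{'; stack = {[{
pos 31: '}' matches '{'; pop; stack = {[
pos 32: ']' matches '['; pop; stack = {
pos 33: '}' matches '{'; pop; stack = (empty)
pos 34: push '['; stack = [
pos 35: ']' matches '['; pop; stack = (empty)
end: stack empty → VALID
Verdict: properly nested → yes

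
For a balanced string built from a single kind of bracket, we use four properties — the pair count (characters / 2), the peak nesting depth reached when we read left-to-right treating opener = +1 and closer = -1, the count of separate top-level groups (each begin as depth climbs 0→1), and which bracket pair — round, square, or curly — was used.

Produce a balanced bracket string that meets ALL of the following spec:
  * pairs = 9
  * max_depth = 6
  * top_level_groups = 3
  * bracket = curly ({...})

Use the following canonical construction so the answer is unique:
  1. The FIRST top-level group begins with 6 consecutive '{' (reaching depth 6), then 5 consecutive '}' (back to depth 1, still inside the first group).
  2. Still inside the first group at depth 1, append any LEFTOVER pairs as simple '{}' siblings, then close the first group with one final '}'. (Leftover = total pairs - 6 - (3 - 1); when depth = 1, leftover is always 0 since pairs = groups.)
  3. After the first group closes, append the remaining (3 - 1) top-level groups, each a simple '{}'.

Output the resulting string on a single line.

Answer: {{{{{{}}}}}{}}{}{}

Derivation:
Spec: pairs=9 depth=6 groups=3
Leftover pairs = 9 - 6 - (3-1) = 1
First group: deep chain of depth 6 + 1 sibling pairs
Remaining 2 groups: simple '{}' each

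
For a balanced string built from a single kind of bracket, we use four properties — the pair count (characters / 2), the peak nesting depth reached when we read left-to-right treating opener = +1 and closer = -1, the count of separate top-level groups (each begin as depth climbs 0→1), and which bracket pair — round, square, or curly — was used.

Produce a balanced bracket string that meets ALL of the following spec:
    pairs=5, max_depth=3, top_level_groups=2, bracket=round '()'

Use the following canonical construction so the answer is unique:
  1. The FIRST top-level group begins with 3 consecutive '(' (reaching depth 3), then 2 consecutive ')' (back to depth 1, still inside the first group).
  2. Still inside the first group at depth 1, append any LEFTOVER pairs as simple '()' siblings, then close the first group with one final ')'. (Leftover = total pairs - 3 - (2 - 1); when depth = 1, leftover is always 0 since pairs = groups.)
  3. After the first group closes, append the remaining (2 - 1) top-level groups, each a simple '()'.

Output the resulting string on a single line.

Spec: pairs=5 depth=3 groups=2
Leftover pairs = 5 - 3 - (2-1) = 1
First group: deep chain of depth 3 + 1 sibling pairs
Remaining 1 groups: simple '()' each

Answer: ((())())()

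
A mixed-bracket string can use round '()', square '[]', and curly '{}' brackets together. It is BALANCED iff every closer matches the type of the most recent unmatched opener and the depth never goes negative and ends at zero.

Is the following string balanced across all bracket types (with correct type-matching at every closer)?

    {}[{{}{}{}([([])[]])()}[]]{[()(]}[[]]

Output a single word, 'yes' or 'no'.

Answer: no

Derivation:
pos 0: push '{'; stack = {
pos 1: '}' matches '{'; pop; stack = (empty)
pos 2: push '['; stack = [
pos 3: push '{'; stack = [{
pos 4: push '{'; stack = [{{
pos 5: '}' matches '{'; pop; stack = [{
pos 6: push '{'; stack = [{{
pos 7: '}' matches '{'; pop; stack = [{
pos 8: push '{'; stack = [{{
pos 9: '}' matches '{'; pop; stack = [{
pos 10: push '('; stack = [{(
pos 11: push '['; stack = [{([
pos 12: push '('; stack = [{([(
pos 13: push '['; stack = [{([([
pos 14: ']' matches '['; pop; stack = [{([(
pos 15: ')' matches '('; pop; stack = [{([
pos 16: push '['; stack = [{([[
pos 17: ']' matches '['; pop; stack = [{([
pos 18: ']' matches '['; pop; stack = [{(
pos 19: ')' matches '('; pop; stack = [{
pos 20: push '('; stack = [{(
pos 21: ')' matches '('; pop; stack = [{
pos 22: '}' matches '{'; pop; stack = [
pos 23: push '['; stack = [[
pos 24: ']' matches '['; pop; stack = [
pos 25: ']' matches '['; pop; stack = (empty)
pos 26: push '{'; stack = {
pos 27: push '['; stack = {[
pos 28: push '('; stack = {[(
pos 29: ')' matches '('; pop; stack = {[
pos 30: push '('; stack = {[(
pos 31: saw closer ']' but top of stack is '(' (expected ')') → INVALID
Verdict: type mismatch at position 31: ']' closes '(' → no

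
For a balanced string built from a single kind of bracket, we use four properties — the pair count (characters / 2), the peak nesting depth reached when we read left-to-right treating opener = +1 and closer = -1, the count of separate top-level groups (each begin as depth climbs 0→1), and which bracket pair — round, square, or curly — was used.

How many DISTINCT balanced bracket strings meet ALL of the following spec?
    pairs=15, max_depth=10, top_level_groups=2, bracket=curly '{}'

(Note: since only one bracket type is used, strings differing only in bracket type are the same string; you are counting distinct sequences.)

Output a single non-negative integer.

Answer: 19602

Derivation:
Spec: pairs=15 depth=10 groups=2
Count(depth <= 10) = 2669940
Count(depth <= 9) = 2650338
Count(depth == 10) = 2669940 - 2650338 = 19602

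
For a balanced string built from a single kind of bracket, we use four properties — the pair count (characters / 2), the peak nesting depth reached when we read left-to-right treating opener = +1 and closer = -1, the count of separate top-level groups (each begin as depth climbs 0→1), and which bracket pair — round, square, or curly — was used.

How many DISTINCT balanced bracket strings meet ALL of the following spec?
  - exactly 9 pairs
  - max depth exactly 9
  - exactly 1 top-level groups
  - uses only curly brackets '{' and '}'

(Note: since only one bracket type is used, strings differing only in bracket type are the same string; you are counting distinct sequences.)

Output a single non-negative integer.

Answer: 1

Derivation:
Spec: pairs=9 depth=9 groups=1
Count(depth <= 9) = 1430
Count(depth <= 8) = 1429
Count(depth == 9) = 1430 - 1429 = 1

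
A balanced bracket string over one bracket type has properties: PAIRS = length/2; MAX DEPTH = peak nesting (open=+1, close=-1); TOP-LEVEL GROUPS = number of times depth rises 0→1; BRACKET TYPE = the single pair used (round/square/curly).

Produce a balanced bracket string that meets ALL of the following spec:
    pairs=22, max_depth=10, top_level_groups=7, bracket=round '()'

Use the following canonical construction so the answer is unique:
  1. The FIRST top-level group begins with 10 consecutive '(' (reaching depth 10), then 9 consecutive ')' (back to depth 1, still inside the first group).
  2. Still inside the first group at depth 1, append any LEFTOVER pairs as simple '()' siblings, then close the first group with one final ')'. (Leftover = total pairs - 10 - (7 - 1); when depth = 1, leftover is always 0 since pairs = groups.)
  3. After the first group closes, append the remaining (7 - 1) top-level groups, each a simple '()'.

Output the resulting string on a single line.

Answer: (((((((((()))))))))()()()()()())()()()()()()

Derivation:
Spec: pairs=22 depth=10 groups=7
Leftover pairs = 22 - 10 - (7-1) = 6
First group: deep chain of depth 10 + 6 sibling pairs
Remaining 6 groups: simple '()' each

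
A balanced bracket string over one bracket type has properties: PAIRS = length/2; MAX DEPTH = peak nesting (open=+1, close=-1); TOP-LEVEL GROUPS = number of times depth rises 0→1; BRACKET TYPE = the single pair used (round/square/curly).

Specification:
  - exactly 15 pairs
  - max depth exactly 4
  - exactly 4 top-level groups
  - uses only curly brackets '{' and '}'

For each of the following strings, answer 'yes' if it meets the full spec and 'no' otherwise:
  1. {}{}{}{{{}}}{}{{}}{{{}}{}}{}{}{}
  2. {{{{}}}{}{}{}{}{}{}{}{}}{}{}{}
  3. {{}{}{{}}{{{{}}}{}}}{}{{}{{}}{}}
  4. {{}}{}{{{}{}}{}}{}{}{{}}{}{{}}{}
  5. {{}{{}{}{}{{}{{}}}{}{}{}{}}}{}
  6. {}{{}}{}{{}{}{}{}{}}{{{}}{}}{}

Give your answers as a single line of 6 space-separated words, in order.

Answer: no yes no no no no

Derivation:
String 1 '{}{}{}{{{}}}{}{{}}{{{}}{}}{}{}{}': depth seq [1 0 1 0 1 0 1 2 3 2 1 0 1 0 1 2 1 0 1 2 3 2 1 2 1 0 1 0 1 0 1 0]
  -> pairs=16 depth=3 groups=10 -> no
String 2 '{{{{}}}{}{}{}{}{}{}{}{}}{}{}{}': depth seq [1 2 3 4 3 2 1 2 1 2 1 2 1 2 1 2 1 2 1 2 1 2 1 0 1 0 1 0 1 0]
  -> pairs=15 depth=4 groups=4 -> yes
String 3 '{{}{}{{}}{{{{}}}{}}}{}{{}{{}}{}}': depth seq [1 2 1 2 1 2 3 2 1 2 3 4 5 4 3 2 3 2 1 0 1 0 1 2 1 2 3 2 1 2 1 0]
  -> pairs=16 depth=5 groups=3 -> no
String 4 '{{}}{}{{{}{}}{}}{}{}{{}}{}{{}}{}': depth seq [1 2 1 0 1 0 1 2 3 2 3 2 1 2 1 0 1 0 1 0 1 2 1 0 1 0 1 2 1 0 1 0]
  -> pairs=16 depth=3 groups=9 -> no
String 5 '{{}{{}{}{}{{}{{}}}{}{}{}{}}}{}': depth seq [1 2 1 2 3 2 3 2 3 2 3 4 3 4 5 4 3 2 3 2 3 2 3 2 3 2 1 0 1 0]
  -> pairs=15 depth=5 groups=2 -> no
String 6 '{}{{}}{}{{}{}{}{}{}}{{{}}{}}{}': depth seq [1 0 1 2 1 0 1 0 1 2 1 2 1 2 1 2 1 2 1 0 1 2 3 2 1 2 1 0 1 0]
  -> pairs=15 depth=3 groups=6 -> no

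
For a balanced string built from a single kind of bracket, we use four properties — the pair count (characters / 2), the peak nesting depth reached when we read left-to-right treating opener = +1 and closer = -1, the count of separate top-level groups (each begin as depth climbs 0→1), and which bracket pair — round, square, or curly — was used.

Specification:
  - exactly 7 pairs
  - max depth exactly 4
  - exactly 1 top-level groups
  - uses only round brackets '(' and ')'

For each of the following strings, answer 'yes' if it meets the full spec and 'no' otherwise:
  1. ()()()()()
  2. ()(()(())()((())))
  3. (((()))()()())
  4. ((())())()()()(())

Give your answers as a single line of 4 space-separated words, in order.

Answer: no no yes no

Derivation:
String 1 '()()()()()': depth seq [1 0 1 0 1 0 1 0 1 0]
  -> pairs=5 depth=1 groups=5 -> no
String 2 '()(()(())()((())))': depth seq [1 0 1 2 1 2 3 2 1 2 1 2 3 4 3 2 1 0]
  -> pairs=9 depth=4 groups=2 -> no
String 3 '(((()))()()())': depth seq [1 2 3 4 3 2 1 2 1 2 1 2 1 0]
  -> pairs=7 depth=4 groups=1 -> yes
String 4 '((())())()()()(())': depth seq [1 2 3 2 1 2 1 0 1 0 1 0 1 0 1 2 1 0]
  -> pairs=9 depth=3 groups=5 -> no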